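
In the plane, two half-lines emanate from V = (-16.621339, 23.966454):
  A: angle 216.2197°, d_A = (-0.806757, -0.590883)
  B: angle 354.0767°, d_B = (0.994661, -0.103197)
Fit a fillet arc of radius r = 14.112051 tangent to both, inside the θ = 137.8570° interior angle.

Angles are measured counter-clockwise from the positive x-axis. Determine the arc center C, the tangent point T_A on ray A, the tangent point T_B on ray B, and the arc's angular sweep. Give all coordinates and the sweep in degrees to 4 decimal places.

bisector direction at 285.1482° = (0.261317,-0.965253)
center distance |VC| = r/sin(θ/2) = 14.112051/sin(68.9285°) = 15.123309
C = V + |VC|·bis = (-12.6694,9.3686)
T_A = V + ((C−V)·d_A)·d_A = V + 5.4373·d_A = (-21.0079,20.7536)
T_B = V + ((C−V)·d_B)·d_B = V + 5.4373·d_B = (-11.2130,23.4053)
sweep = 180° − θ = 42.1430°

center=(-12.6694,9.3686) T_A=(-21.0079,20.7536) T_B=(-11.2130,23.4053) sweep=42.1430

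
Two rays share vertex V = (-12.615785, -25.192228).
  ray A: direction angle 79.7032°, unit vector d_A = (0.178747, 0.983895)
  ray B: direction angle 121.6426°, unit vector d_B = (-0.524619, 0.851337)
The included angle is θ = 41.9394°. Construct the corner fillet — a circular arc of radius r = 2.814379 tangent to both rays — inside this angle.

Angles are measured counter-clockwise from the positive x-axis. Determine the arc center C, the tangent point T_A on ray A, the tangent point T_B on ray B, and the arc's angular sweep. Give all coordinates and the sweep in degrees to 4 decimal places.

bisector direction at 100.6729° = (-0.185202,0.982701)
center distance |VC| = r/sin(θ/2) = 2.814379/sin(20.9697°) = 7.864158
C = V + |VC|·bis = (-14.0722,-17.4641)
T_A = V + ((C−V)·d_A)·d_A = V + 7.3433·d_A = (-11.3032,-17.9672)
T_B = V + ((C−V)·d_B)·d_B = V + 7.3433·d_B = (-16.4682,-18.9406)
sweep = 180° − θ = 138.0606°

center=(-14.0722,-17.4641) T_A=(-11.3032,-17.9672) T_B=(-16.4682,-18.9406) sweep=138.0606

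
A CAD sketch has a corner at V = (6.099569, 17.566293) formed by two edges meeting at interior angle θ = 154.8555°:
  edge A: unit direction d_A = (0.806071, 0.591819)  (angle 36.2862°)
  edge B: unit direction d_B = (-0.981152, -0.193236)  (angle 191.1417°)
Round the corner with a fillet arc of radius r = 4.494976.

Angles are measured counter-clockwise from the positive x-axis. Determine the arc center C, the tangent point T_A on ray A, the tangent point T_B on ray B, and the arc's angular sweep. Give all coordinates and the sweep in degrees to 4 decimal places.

center=(4.2474,21.7828) T_A=(6.9076,18.1596) T_B=(5.1160,17.3726) sweep=25.1445

bisector direction at 113.7139° = (-0.402171,0.915565)
center distance |VC| = r/sin(θ/2) = 4.494976/sin(77.4278°) = 4.605403
C = V + |VC|·bis = (4.2474,21.7828)
T_A = V + ((C−V)·d_A)·d_A = V + 1.0025·d_A = (6.9076,18.1596)
T_B = V + ((C−V)·d_B)·d_B = V + 1.0025·d_B = (5.1160,17.3726)
sweep = 180° − θ = 25.1445°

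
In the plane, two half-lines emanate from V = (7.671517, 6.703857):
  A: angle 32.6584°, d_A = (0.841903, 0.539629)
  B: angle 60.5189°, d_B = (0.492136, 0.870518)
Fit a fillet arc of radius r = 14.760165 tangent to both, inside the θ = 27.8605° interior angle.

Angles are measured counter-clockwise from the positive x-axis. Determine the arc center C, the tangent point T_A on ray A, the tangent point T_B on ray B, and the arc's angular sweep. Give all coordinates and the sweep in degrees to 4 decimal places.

bisector direction at 46.5887° = (0.687231,0.726439)
center distance |VC| = r/sin(θ/2) = 14.760165/sin(13.9302°) = 61.311513
C = V + |VC|·bis = (49.8067,51.2429)
T_A = V + ((C−V)·d_A)·d_A = V + 59.5083·d_A = (57.7717,38.8163)
T_B = V + ((C−V)·d_B)·d_B = V + 59.5083·d_B = (36.9577,58.5069)
sweep = 180° − θ = 152.1395°

center=(49.8067,51.2429) T_A=(57.7717,38.8163) T_B=(36.9577,58.5069) sweep=152.1395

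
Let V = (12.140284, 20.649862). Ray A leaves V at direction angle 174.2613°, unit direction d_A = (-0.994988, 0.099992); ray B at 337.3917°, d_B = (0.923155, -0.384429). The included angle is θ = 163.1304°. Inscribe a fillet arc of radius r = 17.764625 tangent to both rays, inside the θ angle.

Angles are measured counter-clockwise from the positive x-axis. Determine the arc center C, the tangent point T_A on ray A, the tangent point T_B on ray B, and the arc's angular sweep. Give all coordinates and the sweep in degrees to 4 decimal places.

center=(7.7429,3.2377) T_A=(9.5192,20.9133) T_B=(14.5721,19.6372) sweep=16.8696

bisector direction at 255.8265° = (-0.244859,-0.969559)
center distance |VC| = r/sin(θ/2) = 17.764625/sin(81.5652°) = 17.958879
C = V + |VC|·bis = (7.7429,3.2377)
T_A = V + ((C−V)·d_A)·d_A = V + 2.6343·d_A = (9.5192,20.9133)
T_B = V + ((C−V)·d_B)·d_B = V + 2.6343·d_B = (14.5721,19.6372)
sweep = 180° − θ = 16.8696°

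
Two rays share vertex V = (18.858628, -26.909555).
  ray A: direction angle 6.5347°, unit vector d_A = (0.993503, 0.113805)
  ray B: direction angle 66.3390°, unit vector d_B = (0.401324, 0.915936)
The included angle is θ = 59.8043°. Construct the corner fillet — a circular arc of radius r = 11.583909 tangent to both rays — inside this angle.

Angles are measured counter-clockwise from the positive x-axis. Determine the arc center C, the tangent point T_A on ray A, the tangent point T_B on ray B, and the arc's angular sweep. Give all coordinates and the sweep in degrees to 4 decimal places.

center=(37.5527,-13.1085) T_A=(38.8710,-24.6171) T_B=(26.9426,-8.4596) sweep=120.1957

bisector direction at 36.4368° = (0.804512,0.593936)
center distance |VC| = r/sin(θ/2) = 11.583909/sin(29.9021°) = 23.236586
C = V + |VC|·bis = (37.5527,-13.1085)
T_A = V + ((C−V)·d_A)·d_A = V + 20.1433·d_A = (38.8710,-24.6171)
T_B = V + ((C−V)·d_B)·d_B = V + 20.1433·d_B = (26.9426,-8.4596)
sweep = 180° − θ = 120.1957°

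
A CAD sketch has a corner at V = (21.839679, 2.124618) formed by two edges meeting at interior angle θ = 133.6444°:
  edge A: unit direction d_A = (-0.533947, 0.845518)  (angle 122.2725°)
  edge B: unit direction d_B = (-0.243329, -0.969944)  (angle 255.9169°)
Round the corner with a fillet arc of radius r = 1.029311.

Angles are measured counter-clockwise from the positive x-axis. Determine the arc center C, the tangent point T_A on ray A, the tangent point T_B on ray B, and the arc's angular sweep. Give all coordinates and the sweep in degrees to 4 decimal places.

center=(20.7341,1.9476) T_A=(21.6044,2.4972) T_B=(21.7324,1.6972) sweep=46.3556

bisector direction at 189.0947° = (-0.987428,-0.158067)
center distance |VC| = r/sin(θ/2) = 1.029311/sin(66.8222°) = 1.119683
C = V + |VC|·bis = (20.7341,1.9476)
T_A = V + ((C−V)·d_A)·d_A = V + 0.4407·d_A = (21.6044,2.4972)
T_B = V + ((C−V)·d_B)·d_B = V + 0.4407·d_B = (21.7324,1.6972)
sweep = 180° − θ = 46.3556°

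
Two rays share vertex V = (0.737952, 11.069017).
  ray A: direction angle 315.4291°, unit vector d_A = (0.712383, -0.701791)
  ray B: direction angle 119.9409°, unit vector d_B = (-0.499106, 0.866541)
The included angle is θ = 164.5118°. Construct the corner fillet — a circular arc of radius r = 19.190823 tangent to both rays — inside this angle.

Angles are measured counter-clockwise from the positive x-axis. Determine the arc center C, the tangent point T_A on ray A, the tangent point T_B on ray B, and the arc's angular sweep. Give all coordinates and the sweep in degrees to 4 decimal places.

center=(16.0650,22.9087) T_A=(2.5971,9.2375) T_B=(-0.5646,13.3305) sweep=15.4882

bisector direction at 37.6850° = (0.791384,0.611320)
center distance |VC| = r/sin(θ/2) = 19.190823/sin(82.2559°) = 19.367459
C = V + |VC|·bis = (16.0650,22.9087)
T_A = V + ((C−V)·d_A)·d_A = V + 2.6097·d_A = (2.5971,9.2375)
T_B = V + ((C−V)·d_B)·d_B = V + 2.6097·d_B = (-0.5646,13.3305)
sweep = 180° − θ = 15.4882°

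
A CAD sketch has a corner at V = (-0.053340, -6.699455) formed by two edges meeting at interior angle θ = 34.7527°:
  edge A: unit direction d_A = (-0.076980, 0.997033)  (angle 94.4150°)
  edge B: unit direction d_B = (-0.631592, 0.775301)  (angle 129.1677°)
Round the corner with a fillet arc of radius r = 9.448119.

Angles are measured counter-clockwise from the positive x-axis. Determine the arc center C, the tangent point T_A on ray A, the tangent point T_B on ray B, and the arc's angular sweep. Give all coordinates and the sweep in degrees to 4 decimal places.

bisector direction at 111.7913° = (-0.371228,0.928542)
center distance |VC| = r/sin(θ/2) = 9.448119/sin(17.3763°) = 31.636422
C = V + |VC|·bis = (-11.7977,22.6763)
T_A = V + ((C−V)·d_A)·d_A = V + 30.1927·d_A = (-2.3776,23.4036)
T_B = V + ((C−V)·d_B)·d_B = V + 30.1927·d_B = (-19.1228,16.7089)
sweep = 180° − θ = 145.2473°

center=(-11.7977,22.6763) T_A=(-2.3776,23.4036) T_B=(-19.1228,16.7089) sweep=145.2473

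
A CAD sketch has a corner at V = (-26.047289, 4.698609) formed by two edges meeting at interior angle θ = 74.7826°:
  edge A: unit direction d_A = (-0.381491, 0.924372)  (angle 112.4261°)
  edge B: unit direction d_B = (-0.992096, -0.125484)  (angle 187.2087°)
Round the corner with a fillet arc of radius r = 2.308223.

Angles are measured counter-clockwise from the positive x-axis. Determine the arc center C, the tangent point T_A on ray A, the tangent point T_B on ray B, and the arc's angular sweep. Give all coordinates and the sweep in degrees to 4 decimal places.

center=(-29.3330,6.6096) T_A=(-27.1994,7.4902) T_B=(-29.0434,4.3197) sweep=105.2174

bisector direction at 149.8174° = (-0.864428,0.502757)
center distance |VC| = r/sin(θ/2) = 2.308223/sin(37.3913°) = 3.801076
C = V + |VC|·bis = (-29.3330,6.6096)
T_A = V + ((C−V)·d_A)·d_A = V + 3.0200·d_A = (-27.1994,7.4902)
T_B = V + ((C−V)·d_B)·d_B = V + 3.0200·d_B = (-29.0434,4.3197)
sweep = 180° − θ = 105.2174°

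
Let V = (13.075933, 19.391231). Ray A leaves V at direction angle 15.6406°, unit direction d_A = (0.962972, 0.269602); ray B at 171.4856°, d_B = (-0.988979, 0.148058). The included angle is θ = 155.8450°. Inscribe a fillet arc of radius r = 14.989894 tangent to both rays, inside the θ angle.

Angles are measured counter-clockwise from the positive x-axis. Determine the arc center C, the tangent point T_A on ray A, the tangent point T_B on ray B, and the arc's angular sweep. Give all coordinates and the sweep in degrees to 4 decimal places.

bisector direction at 93.5631° = (-0.062148,0.998067)
center distance |VC| = r/sin(θ/2) = 14.989894/sin(77.9225°) = 15.329198
C = V + |VC|·bis = (12.1233,34.6908)
T_A = V + ((C−V)·d_A)·d_A = V + 3.2074·d_A = (16.1646,20.2560)
T_B = V + ((C−V)·d_B)·d_B = V + 3.2074·d_B = (9.9039,19.8661)
sweep = 180° − θ = 24.1550°

center=(12.1233,34.6908) T_A=(16.1646,20.2560) T_B=(9.9039,19.8661) sweep=24.1550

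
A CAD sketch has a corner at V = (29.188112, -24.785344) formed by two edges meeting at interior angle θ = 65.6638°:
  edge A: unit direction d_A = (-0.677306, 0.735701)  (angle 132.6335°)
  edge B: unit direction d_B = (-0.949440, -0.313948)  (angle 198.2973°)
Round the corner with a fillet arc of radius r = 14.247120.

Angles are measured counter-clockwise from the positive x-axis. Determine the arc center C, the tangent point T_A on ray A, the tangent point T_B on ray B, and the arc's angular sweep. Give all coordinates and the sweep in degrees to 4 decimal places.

bisector direction at 165.4654° = (-0.967996,0.250965)
center distance |VC| = r/sin(θ/2) = 14.247120/sin(32.8319°) = 26.277660
C = V + |VC|·bis = (3.7514,-18.1906)
T_A = V + ((C−V)·d_A)·d_A = V + 22.0802·d_A = (14.2331,-8.5409)
T_B = V + ((C−V)·d_B)·d_B = V + 22.0802·d_B = (8.2243,-31.7174)
sweep = 180° − θ = 114.3362°

center=(3.7514,-18.1906) T_A=(14.2331,-8.5409) T_B=(8.2243,-31.7174) sweep=114.3362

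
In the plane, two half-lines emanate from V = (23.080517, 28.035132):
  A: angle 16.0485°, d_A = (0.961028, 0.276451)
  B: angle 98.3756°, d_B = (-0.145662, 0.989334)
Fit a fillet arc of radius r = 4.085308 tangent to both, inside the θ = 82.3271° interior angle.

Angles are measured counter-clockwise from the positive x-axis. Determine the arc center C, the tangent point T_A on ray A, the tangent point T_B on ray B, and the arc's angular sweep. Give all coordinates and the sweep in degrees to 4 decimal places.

bisector direction at 57.2121° = (0.541531,0.840681)
center distance |VC| = r/sin(θ/2) = 4.085308/sin(41.1636°) = 6.206688
C = V + |VC|·bis = (26.4416,33.2530)
T_A = V + ((C−V)·d_A)·d_A = V + 4.6726·d_A = (27.5710,29.3269)
T_B = V + ((C−V)·d_B)·d_B = V + 4.6726·d_B = (22.3999,32.6579)
sweep = 180° − θ = 97.6729°

center=(26.4416,33.2530) T_A=(27.5710,29.3269) T_B=(22.3999,32.6579) sweep=97.6729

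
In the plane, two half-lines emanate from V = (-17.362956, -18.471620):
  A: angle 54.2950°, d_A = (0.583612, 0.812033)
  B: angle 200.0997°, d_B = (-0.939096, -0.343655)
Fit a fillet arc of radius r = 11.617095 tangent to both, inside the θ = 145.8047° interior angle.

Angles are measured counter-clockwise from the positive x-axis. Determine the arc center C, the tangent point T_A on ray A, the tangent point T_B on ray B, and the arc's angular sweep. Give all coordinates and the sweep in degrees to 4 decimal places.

bisector direction at 127.1974° = (-0.604562,0.796558)
center distance |VC| = r/sin(θ/2) = 11.617095/sin(72.9023°) = 12.154251
C = V + |VC|·bis = (-24.7110,-8.7901)
T_A = V + ((C−V)·d_A)·d_A = V + 3.5734·d_A = (-15.2775,-15.5699)
T_B = V + ((C−V)·d_B)·d_B = V + 3.5734·d_B = (-20.7187,-19.6996)
sweep = 180° − θ = 34.1953°

center=(-24.7110,-8.7901) T_A=(-15.2775,-15.5699) T_B=(-20.7187,-19.6996) sweep=34.1953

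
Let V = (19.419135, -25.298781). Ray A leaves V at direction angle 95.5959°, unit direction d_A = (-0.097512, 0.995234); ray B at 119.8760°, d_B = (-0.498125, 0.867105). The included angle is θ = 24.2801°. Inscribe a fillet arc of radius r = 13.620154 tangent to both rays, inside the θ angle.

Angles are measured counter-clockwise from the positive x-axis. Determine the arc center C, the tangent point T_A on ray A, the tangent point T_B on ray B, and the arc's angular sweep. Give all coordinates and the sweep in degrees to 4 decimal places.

center=(-0.3102,36.3877) T_A=(13.2450,37.7159) T_B=(-12.1203,29.6032) sweep=155.7199

bisector direction at 107.7360° = (-0.304631,0.952471)
center distance |VC| = r/sin(θ/2) = 13.620154/sin(12.1401°) = 64.764743
C = V + |VC|·bis = (-0.3102,36.3877)
T_A = V + ((C−V)·d_A)·d_A = V + 63.3164·d_A = (13.2450,37.7159)
T_B = V + ((C−V)·d_B)·d_B = V + 63.3164·d_B = (-12.1203,29.6032)
sweep = 180° − θ = 155.7199°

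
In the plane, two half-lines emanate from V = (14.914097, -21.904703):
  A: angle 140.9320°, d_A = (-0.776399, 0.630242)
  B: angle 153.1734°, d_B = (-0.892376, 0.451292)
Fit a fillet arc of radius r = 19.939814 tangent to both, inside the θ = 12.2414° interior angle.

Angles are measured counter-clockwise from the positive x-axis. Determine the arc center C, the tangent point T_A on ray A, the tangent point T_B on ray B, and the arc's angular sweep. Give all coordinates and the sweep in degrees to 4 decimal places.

bisector direction at 147.0527° = (-0.839171,0.543867)
center distance |VC| = r/sin(θ/2) = 19.939814/sin(6.1207°) = 187.011785
C = V + |VC|·bis = (-142.0208,79.8049)
T_A = V + ((C−V)·d_A)·d_A = V + 185.9457·d_A = (-129.4539,95.2862)
T_B = V + ((C−V)·d_B)·d_B = V + 185.9457·d_B = (-151.0195,62.0111)
sweep = 180° − θ = 167.7586°

center=(-142.0208,79.8049) T_A=(-129.4539,95.2862) T_B=(-151.0195,62.0111) sweep=167.7586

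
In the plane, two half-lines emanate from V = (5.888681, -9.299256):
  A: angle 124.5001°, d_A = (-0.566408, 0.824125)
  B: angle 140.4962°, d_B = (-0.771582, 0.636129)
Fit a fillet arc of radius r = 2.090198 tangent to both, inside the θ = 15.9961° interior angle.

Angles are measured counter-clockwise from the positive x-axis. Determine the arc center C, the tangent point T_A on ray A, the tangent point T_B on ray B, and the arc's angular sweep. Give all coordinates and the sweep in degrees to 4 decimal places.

center=(-4.2599,1.7767) T_A=(-2.5373,2.9606) T_B=(-5.5895,0.1639) sweep=164.0039

bisector direction at 132.4982° = (-0.675566,0.737299)
center distance |VC| = r/sin(θ/2) = 2.090198/sin(7.9981°) = 15.022330
C = V + |VC|·bis = (-4.2599,1.7767)
T_A = V + ((C−V)·d_A)·d_A = V + 14.8762·d_A = (-2.5373,2.9606)
T_B = V + ((C−V)·d_B)·d_B = V + 14.8762·d_B = (-5.5895,0.1639)
sweep = 180° − θ = 164.0039°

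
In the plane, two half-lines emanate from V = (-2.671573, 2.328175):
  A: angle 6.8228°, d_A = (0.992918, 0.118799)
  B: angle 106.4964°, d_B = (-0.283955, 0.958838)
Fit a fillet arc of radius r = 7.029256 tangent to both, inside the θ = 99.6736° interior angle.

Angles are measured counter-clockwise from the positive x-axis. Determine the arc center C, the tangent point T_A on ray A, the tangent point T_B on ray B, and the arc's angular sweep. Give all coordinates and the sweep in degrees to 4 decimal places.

bisector direction at 56.6596° = (0.549612,0.835420)
center distance |VC| = r/sin(θ/2) = 7.029256/sin(49.8368°) = 9.198063
C = V + |VC|·bis = (2.3838,10.0124)
T_A = V + ((C−V)·d_A)·d_A = V + 5.9324·d_A = (3.2189,3.0329)
T_B = V + ((C−V)·d_B)·d_B = V + 5.9324·d_B = (-4.3561,8.0164)
sweep = 180° − θ = 80.3264°

center=(2.3838,10.0124) T_A=(3.2189,3.0329) T_B=(-4.3561,8.0164) sweep=80.3264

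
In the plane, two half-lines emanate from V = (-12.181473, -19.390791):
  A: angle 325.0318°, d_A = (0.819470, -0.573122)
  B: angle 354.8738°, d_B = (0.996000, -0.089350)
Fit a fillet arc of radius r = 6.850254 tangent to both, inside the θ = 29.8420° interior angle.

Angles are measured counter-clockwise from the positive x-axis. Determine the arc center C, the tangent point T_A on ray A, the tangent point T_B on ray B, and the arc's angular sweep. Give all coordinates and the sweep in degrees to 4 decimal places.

center=(12.8109,-28.5106) T_A=(8.8848,-34.1242) T_B=(13.4229,-21.6877) sweep=150.1580

bisector direction at 339.9528° = (0.939411,-0.342794)
center distance |VC| = r/sin(θ/2) = 6.850254/sin(14.9210°) = 26.604274
C = V + |VC|·bis = (12.8109,-28.5106)
T_A = V + ((C−V)·d_A)·d_A = V + 25.7072·d_A = (8.8848,-34.1242)
T_B = V + ((C−V)·d_B)·d_B = V + 25.7072·d_B = (13.4229,-21.6877)
sweep = 180° − θ = 150.1580°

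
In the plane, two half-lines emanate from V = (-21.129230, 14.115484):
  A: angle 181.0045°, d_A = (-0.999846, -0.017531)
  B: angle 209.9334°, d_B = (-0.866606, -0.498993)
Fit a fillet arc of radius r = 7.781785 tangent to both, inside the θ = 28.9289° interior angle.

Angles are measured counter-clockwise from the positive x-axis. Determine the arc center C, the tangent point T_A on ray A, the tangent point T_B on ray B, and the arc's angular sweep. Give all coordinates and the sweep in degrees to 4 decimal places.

bisector direction at 195.4690° = (-0.963775,-0.266716)
center distance |VC| = r/sin(θ/2) = 7.781785/sin(14.4644°) = 31.154649
C = V + |VC|·bis = (-51.1553,5.8060)
T_A = V + ((C−V)·d_A)·d_A = V + 30.1671·d_A = (-51.2917,13.5866)
T_B = V + ((C−V)·d_B)·d_B = V + 30.1671·d_B = (-47.2722,-0.9377)
sweep = 180° − θ = 151.0711°

center=(-51.1553,5.8060) T_A=(-51.2917,13.5866) T_B=(-47.2722,-0.9377) sweep=151.0711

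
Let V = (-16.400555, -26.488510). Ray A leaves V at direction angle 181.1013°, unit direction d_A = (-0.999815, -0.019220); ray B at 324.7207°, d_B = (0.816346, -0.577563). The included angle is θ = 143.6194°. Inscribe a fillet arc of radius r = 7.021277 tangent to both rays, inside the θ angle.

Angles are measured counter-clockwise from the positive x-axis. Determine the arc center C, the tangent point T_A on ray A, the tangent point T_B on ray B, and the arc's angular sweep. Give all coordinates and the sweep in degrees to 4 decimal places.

center=(-18.5723,-33.5528) T_A=(-18.7073,-26.5329) T_B=(-14.5171,-27.8210) sweep=36.3806

bisector direction at 252.9110° = (-0.293857,-0.955849)
center distance |VC| = r/sin(θ/2) = 7.021277/sin(71.8097°) = 7.390624
C = V + |VC|·bis = (-18.5723,-33.5528)
T_A = V + ((C−V)·d_A)·d_A = V + 2.3072·d_A = (-18.7073,-26.5329)
T_B = V + ((C−V)·d_B)·d_B = V + 2.3072·d_B = (-14.5171,-27.8210)
sweep = 180° − θ = 36.3806°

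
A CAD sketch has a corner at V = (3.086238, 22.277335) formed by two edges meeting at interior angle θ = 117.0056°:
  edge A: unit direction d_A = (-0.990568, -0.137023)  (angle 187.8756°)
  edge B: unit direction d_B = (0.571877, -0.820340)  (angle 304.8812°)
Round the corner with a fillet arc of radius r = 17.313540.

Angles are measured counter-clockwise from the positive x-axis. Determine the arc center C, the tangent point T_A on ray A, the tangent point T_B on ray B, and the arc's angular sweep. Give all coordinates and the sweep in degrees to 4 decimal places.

bisector direction at 246.3784° = (-0.400694,-0.916212)
center distance |VC| = r/sin(θ/2) = 17.313540/sin(58.5028°) = 20.305191
C = V + |VC|·bis = (-5.0499,3.6735)
T_A = V + ((C−V)·d_A)·d_A = V + 10.6086·d_A = (-7.4223,20.8237)
T_B = V + ((C−V)·d_B)·d_B = V + 10.6086·d_B = (9.1530,13.5747)
sweep = 180° − θ = 62.9944°

center=(-5.0499,3.6735) T_A=(-7.4223,20.8237) T_B=(9.1530,13.5747) sweep=62.9944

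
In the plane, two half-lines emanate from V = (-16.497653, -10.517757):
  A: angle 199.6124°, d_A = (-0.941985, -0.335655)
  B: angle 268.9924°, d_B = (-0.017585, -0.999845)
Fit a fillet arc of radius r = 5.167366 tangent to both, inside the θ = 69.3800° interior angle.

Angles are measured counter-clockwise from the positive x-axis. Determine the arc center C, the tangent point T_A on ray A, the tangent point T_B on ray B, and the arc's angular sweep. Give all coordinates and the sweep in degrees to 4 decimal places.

bisector direction at 234.3024° = (-0.583507,-0.812108)
center distance |VC| = r/sin(θ/2) = 5.167366/sin(34.6900°) = 9.079316
C = V + |VC|·bis = (-21.7955,-17.8911)
T_A = V + ((C−V)·d_A)·d_A = V + 7.4654·d_A = (-23.5300,-13.0236)
T_B = V + ((C−V)·d_B)·d_B = V + 7.4654·d_B = (-16.6289,-17.9820)
sweep = 180° − θ = 110.6200°

center=(-21.7955,-17.8911) T_A=(-23.5300,-13.0236) T_B=(-16.6289,-17.9820) sweep=110.6200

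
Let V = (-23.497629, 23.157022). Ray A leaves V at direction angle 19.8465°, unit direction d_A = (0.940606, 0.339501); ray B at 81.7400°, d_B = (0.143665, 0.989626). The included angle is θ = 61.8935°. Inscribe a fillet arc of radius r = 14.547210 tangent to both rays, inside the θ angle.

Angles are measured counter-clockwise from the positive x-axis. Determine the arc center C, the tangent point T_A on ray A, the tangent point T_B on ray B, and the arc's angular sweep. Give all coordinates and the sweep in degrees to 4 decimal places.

center=(-5.6158,45.0771) T_A=(-0.6770,31.3939) T_B=(-20.0121,47.1670) sweep=118.1065

bisector direction at 50.7933° = (0.632121,0.774870)
center distance |VC| = r/sin(θ/2) = 14.547210/sin(30.9468°) = 28.288690
C = V + |VC|·bis = (-5.6158,45.0771)
T_A = V + ((C−V)·d_A)·d_A = V + 24.2617·d_A = (-0.6770,31.3939)
T_B = V + ((C−V)·d_B)·d_B = V + 24.2617·d_B = (-20.0121,47.1670)
sweep = 180° − θ = 118.1065°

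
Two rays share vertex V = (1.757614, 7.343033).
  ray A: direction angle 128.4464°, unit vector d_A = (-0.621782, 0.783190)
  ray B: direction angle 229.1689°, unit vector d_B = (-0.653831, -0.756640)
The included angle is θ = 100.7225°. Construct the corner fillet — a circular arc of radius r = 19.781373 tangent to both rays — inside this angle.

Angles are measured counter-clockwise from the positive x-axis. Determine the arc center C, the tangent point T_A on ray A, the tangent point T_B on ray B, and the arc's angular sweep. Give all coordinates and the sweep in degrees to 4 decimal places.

bisector direction at 178.8077° = (-0.999783,0.020809)
center distance |VC| = r/sin(θ/2) = 19.781373/sin(50.3612°) = 25.687360
C = V + |VC|·bis = (-23.9242,7.8776)
T_A = V + ((C−V)·d_A)·d_A = V + 16.3871·d_A = (-8.4316,20.1773)
T_B = V + ((C−V)·d_B)·d_B = V + 16.3871·d_B = (-8.9568,-5.0561)
sweep = 180° − θ = 79.2775°

center=(-23.9242,7.8776) T_A=(-8.4316,20.1773) T_B=(-8.9568,-5.0561) sweep=79.2775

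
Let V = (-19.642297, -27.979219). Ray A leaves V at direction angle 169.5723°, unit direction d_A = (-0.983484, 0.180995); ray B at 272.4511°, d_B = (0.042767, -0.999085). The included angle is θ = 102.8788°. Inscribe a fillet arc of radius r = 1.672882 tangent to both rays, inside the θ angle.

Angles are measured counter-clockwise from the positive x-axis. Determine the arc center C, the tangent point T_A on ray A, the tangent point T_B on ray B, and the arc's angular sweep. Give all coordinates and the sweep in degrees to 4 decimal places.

center=(-21.2566,-29.3831) T_A=(-20.9538,-27.7379) T_B=(-19.5853,-29.3116) sweep=77.1212

bisector direction at 221.0117° = (-0.754576,-0.656213)
center distance |VC| = r/sin(θ/2) = 1.672882/sin(51.4394°) = 2.139374
C = V + |VC|·bis = (-21.2566,-29.3831)
T_A = V + ((C−V)·d_A)·d_A = V + 1.3336·d_A = (-20.9538,-27.7379)
T_B = V + ((C−V)·d_B)·d_B = V + 1.3336·d_B = (-19.5853,-29.3116)
sweep = 180° − θ = 77.1212°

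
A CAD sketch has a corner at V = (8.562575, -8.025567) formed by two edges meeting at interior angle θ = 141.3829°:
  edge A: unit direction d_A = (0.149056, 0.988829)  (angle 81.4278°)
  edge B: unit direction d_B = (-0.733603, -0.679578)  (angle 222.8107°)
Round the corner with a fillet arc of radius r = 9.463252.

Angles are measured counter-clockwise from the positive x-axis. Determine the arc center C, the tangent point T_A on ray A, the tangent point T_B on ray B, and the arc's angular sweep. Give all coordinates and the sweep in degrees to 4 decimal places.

center=(-0.3008,-3.3365) T_A=(9.0568,-4.7470) T_B=(6.1303,-10.2788) sweep=38.6171

bisector direction at 152.1192° = (-0.883923,0.467633)
center distance |VC| = r/sin(θ/2) = 9.463252/sin(70.6915°) = 10.027270
C = V + |VC|·bis = (-0.3008,-3.3365)
T_A = V + ((C−V)·d_A)·d_A = V + 3.3156·d_A = (9.0568,-4.7470)
T_B = V + ((C−V)·d_B)·d_B = V + 3.3156·d_B = (6.1303,-10.2788)
sweep = 180° − θ = 38.6171°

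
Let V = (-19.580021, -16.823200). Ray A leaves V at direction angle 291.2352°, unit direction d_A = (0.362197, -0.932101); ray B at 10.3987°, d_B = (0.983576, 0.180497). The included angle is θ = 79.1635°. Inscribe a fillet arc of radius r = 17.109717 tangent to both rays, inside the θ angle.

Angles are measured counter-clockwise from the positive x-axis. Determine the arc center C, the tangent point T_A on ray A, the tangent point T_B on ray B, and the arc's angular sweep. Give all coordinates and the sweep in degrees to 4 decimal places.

bisector direction at 330.8169° = (0.873066,-0.487601)
center distance |VC| = r/sin(θ/2) = 17.109717/sin(39.5817°) = 26.852312
C = V + |VC|·bis = (3.8638,-29.9164)
T_A = V + ((C−V)·d_A)·d_A = V + 20.6955·d_A = (-12.0842,-36.1135)
T_B = V + ((C−V)·d_B)·d_B = V + 20.6955·d_B = (0.7756,-13.0877)
sweep = 180° − θ = 100.8365°

center=(3.8638,-29.9164) T_A=(-12.0842,-36.1135) T_B=(0.7756,-13.0877) sweep=100.8365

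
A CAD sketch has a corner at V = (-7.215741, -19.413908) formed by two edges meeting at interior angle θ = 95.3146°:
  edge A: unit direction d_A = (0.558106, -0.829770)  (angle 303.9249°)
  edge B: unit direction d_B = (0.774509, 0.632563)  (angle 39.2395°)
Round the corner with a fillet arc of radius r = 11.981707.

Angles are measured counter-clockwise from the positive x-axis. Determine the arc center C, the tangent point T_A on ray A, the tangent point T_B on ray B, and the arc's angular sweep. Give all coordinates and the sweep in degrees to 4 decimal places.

center=(8.8202,-21.7870) T_A=(-1.1219,-28.4740) T_B=(1.2410,-12.5070) sweep=84.6854

bisector direction at 351.5822° = (0.989227,-0.146390)
center distance |VC| = r/sin(θ/2) = 11.981707/sin(47.6573°) = 16.210569
C = V + |VC|·bis = (8.8202,-21.7870)
T_A = V + ((C−V)·d_A)·d_A = V + 10.9188·d_A = (-1.1219,-28.4740)
T_B = V + ((C−V)·d_B)·d_B = V + 10.9188·d_B = (1.2410,-12.5070)
sweep = 180° − θ = 84.6854°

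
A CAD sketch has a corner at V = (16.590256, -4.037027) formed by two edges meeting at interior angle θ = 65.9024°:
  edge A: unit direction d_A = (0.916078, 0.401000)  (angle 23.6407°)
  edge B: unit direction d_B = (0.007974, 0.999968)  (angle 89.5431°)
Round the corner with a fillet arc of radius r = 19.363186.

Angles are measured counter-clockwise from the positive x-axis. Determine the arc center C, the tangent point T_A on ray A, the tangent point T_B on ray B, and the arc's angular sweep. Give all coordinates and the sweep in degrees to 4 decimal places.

bisector direction at 56.5919° = (0.550599,0.834770)
center distance |VC| = r/sin(θ/2) = 19.363186/sin(32.9512°) = 35.599031
C = V + |VC|·bis = (36.1910,25.6800)
T_A = V + ((C−V)·d_A)·d_A = V + 29.8724·d_A = (43.9557,7.9418)
T_B = V + ((C−V)·d_B)·d_B = V + 29.8724·d_B = (16.8285,25.8344)
sweep = 180° − θ = 114.0976°

center=(36.1910,25.6800) T_A=(43.9557,7.9418) T_B=(16.8285,25.8344) sweep=114.0976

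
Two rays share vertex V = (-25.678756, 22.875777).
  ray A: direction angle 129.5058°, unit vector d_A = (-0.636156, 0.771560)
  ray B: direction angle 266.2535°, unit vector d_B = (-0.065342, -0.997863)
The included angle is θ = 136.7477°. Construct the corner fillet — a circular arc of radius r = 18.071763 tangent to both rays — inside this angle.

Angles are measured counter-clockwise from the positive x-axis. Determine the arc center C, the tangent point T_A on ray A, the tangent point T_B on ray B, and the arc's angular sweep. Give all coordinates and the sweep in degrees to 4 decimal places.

center=(-44.1801,16.9073) T_A=(-30.2366,28.4037) T_B=(-26.1469,15.7264) sweep=43.2523

bisector direction at 197.8796° = (-0.951704,-0.307019)
center distance |VC| = r/sin(θ/2) = 18.071763/sin(68.3739°) = 19.440190
C = V + |VC|·bis = (-44.1801,16.9073)
T_A = V + ((C−V)·d_A)·d_A = V + 7.1647·d_A = (-30.2366,28.4037)
T_B = V + ((C−V)·d_B)·d_B = V + 7.1647·d_B = (-26.1469,15.7264)
sweep = 180° − θ = 43.2523°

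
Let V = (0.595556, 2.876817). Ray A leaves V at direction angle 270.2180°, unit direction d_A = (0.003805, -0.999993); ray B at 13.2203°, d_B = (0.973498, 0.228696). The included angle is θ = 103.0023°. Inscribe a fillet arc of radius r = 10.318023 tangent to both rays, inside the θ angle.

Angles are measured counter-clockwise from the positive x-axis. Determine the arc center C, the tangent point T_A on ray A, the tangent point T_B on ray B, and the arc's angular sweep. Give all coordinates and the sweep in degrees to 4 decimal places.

bisector direction at 321.7192° = (0.784983,-0.619517)
center distance |VC| = r/sin(θ/2) = 10.318023/sin(51.5012°) = 13.183939
C = V + |VC|·bis = (10.9447,-5.2909)
T_A = V + ((C−V)·d_A)·d_A = V + 8.2070·d_A = (0.6268,-5.3301)
T_B = V + ((C−V)·d_B)·d_B = V + 8.2070·d_B = (8.5850,4.7537)
sweep = 180° − θ = 76.9977°

center=(10.9447,-5.2909) T_A=(0.6268,-5.3301) T_B=(8.5850,4.7537) sweep=76.9977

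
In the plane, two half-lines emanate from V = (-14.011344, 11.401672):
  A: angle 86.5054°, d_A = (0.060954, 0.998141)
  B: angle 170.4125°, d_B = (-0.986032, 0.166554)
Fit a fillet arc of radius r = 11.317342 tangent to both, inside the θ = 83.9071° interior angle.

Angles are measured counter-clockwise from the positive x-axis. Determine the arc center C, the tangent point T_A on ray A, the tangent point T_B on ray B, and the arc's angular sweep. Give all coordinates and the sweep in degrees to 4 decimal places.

bisector direction at 128.4589° = (-0.621954,0.783054)
center distance |VC| = r/sin(θ/2) = 11.317342/sin(41.9535°) = 16.928750
C = V + |VC|·bis = (-24.5402,24.6578)
T_A = V + ((C−V)·d_A)·d_A = V + 12.5897·d_A = (-13.2439,23.9680)
T_B = V + ((C−V)·d_B)·d_B = V + 12.5897·d_B = (-26.4252,13.4985)
sweep = 180° − θ = 96.0929°

center=(-24.5402,24.6578) T_A=(-13.2439,23.9680) T_B=(-26.4252,13.4985) sweep=96.0929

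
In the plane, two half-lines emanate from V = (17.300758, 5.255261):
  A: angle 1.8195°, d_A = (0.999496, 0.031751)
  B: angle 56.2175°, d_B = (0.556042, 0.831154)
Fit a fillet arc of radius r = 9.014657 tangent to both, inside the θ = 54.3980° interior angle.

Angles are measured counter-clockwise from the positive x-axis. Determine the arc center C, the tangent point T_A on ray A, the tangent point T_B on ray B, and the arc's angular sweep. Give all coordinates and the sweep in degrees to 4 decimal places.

bisector direction at 29.0185° = (0.874463,0.485092)
center distance |VC| = r/sin(θ/2) = 9.014657/sin(27.1990°) = 19.722170
C = V + |VC|·bis = (34.5471,14.8223)
T_A = V + ((C−V)·d_A)·d_A = V + 17.5414·d_A = (34.8333,5.8122)
T_B = V + ((C−V)·d_B)·d_B = V + 17.5414·d_B = (27.0545,19.8349)
sweep = 180° − θ = 125.6020°

center=(34.5471,14.8223) T_A=(34.8333,5.8122) T_B=(27.0545,19.8349) sweep=125.6020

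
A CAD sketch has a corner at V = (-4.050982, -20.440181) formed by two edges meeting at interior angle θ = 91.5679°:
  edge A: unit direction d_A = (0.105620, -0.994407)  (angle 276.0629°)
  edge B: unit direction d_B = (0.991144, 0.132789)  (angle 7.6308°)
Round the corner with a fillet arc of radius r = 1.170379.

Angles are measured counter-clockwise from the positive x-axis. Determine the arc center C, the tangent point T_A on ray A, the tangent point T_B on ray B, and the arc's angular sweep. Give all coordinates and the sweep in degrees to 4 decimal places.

center=(-2.7669,-21.4490) T_A=(-3.9307,-21.5726) T_B=(-2.9223,-20.2890) sweep=88.4321

bisector direction at 321.8469° = (0.786362,-0.617766)
center distance |VC| = r/sin(θ/2) = 1.170379/sin(45.7839°) = 1.632976
C = V + |VC|·bis = (-2.7669,-21.4490)
T_A = V + ((C−V)·d_A)·d_A = V + 1.1388·d_A = (-3.9307,-21.5726)
T_B = V + ((C−V)·d_B)·d_B = V + 1.1388·d_B = (-2.9223,-20.2890)
sweep = 180° − θ = 88.4321°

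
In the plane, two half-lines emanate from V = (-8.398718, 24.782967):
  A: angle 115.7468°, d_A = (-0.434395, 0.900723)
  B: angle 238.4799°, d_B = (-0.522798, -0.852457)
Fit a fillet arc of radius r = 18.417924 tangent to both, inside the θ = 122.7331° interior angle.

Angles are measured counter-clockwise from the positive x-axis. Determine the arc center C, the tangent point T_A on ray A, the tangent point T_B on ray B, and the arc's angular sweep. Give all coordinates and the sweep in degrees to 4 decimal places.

center=(-29.3563,25.8397) T_A=(-12.7669,33.8404) T_B=(-13.6558,16.2109) sweep=57.2669

bisector direction at 177.1133° = (-0.998731,0.050360)
center distance |VC| = r/sin(θ/2) = 18.417924/sin(61.3665°) = 20.984224
C = V + |VC|·bis = (-29.3563,25.8397)
T_A = V + ((C−V)·d_A)·d_A = V + 10.0557·d_A = (-12.7669,33.8404)
T_B = V + ((C−V)·d_B)·d_B = V + 10.0557·d_B = (-13.6558,16.2109)
sweep = 180° − θ = 57.2669°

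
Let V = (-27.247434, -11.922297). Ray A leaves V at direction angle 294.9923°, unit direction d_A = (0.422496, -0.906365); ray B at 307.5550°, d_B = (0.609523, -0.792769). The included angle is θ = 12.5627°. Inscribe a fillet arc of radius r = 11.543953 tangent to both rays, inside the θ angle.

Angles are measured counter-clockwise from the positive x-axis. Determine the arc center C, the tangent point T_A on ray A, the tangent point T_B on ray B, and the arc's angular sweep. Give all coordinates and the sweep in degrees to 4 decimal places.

bisector direction at 301.2737° = (0.519126,-0.854698)
center distance |VC| = r/sin(θ/2) = 11.543953/sin(6.2813°) = 105.510210
C = V + |VC|·bis = (27.5257,-102.1016)
T_A = V + ((C−V)·d_A)·d_A = V + 104.8768·d_A = (17.0626,-106.9789)
T_B = V + ((C−V)·d_B)·d_B = V + 104.8768·d_B = (36.6774,-95.0653)
sweep = 180° − θ = 167.4373°

center=(27.5257,-102.1016) T_A=(17.0626,-106.9789) T_B=(36.6774,-95.0653) sweep=167.4373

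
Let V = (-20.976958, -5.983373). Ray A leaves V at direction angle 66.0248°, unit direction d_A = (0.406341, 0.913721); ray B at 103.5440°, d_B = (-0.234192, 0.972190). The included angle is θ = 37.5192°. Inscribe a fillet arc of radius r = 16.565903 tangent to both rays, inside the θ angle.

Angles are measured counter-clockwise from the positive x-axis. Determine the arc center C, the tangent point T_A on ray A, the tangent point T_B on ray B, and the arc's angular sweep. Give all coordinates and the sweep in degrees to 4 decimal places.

bisector direction at 84.7844° = (0.090904,0.995860)
center distance |VC| = r/sin(θ/2) = 16.565903/sin(18.7596°) = 51.511193
C = V + |VC|·bis = (-16.2944,45.3145)
T_A = V + ((C−V)·d_A)·d_A = V + 48.7747·d_A = (-1.1578,38.5831)
T_B = V + ((C−V)·d_B)·d_B = V + 48.7747·d_B = (-32.3996,41.4349)
sweep = 180° − θ = 142.4808°

center=(-16.2944,45.3145) T_A=(-1.1578,38.5831) T_B=(-32.3996,41.4349) sweep=142.4808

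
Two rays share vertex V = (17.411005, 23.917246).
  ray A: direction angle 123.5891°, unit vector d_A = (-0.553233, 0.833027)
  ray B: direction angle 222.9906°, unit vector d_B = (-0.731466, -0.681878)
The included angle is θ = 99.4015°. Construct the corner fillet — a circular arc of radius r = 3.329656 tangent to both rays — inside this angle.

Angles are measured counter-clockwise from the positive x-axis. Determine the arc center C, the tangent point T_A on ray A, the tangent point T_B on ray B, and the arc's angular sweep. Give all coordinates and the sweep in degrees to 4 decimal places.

bisector direction at 173.2899° = (-0.993150,0.116847)
center distance |VC| = r/sin(θ/2) = 3.329656/sin(49.7007°) = 4.365750
C = V + |VC|·bis = (13.0752,24.4274)
T_A = V + ((C−V)·d_A)·d_A = V + 2.8237·d_A = (15.8489,26.2694)
T_B = V + ((C−V)·d_B)·d_B = V + 2.8237·d_B = (15.3456,21.9918)
sweep = 180° − θ = 80.5985°

center=(13.0752,24.4274) T_A=(15.8489,26.2694) T_B=(15.3456,21.9918) sweep=80.5985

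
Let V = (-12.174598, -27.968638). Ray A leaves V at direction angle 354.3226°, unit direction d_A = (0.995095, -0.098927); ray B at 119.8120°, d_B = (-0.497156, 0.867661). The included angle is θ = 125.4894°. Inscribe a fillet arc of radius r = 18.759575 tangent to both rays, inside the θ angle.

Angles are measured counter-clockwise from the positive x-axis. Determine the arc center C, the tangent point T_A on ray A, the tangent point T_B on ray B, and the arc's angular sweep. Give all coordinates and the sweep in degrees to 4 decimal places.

bisector direction at 57.0673° = (0.543654,0.839310)
center distance |VC| = r/sin(θ/2) = 18.759575/sin(62.7447°) = 21.102483
C = V + |VC|·bis = (-0.7022,-10.2571)
T_A = V + ((C−V)·d_A)·d_A = V + 9.6640·d_A = (-2.5580,-28.9247)
T_B = V + ((C−V)·d_B)·d_B = V + 9.6640·d_B = (-16.9791,-19.5835)
sweep = 180° − θ = 54.5106°

center=(-0.7022,-10.2571) T_A=(-2.5580,-28.9247) T_B=(-16.9791,-19.5835) sweep=54.5106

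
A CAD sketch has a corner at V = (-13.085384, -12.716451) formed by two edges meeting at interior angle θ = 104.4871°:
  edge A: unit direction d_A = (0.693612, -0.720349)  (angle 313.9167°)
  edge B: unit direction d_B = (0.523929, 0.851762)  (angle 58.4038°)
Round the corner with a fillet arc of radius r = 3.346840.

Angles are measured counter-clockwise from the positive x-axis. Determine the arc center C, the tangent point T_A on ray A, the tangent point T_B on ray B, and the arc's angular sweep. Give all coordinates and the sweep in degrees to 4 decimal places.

bisector direction at 6.1603° = (0.994226,0.107310)
center distance |VC| = r/sin(θ/2) = 3.346840/sin(52.2435°) = 4.233181
C = V + |VC|·bis = (-8.8766,-12.2622)
T_A = V + ((C−V)·d_A)·d_A = V + 2.5920·d_A = (-11.2875,-14.5836)
T_B = V + ((C−V)·d_B)·d_B = V + 2.5920·d_B = (-11.7274,-10.5087)
sweep = 180° − θ = 75.5129°

center=(-8.8766,-12.2622) T_A=(-11.2875,-14.5836) T_B=(-11.7274,-10.5087) sweep=75.5129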